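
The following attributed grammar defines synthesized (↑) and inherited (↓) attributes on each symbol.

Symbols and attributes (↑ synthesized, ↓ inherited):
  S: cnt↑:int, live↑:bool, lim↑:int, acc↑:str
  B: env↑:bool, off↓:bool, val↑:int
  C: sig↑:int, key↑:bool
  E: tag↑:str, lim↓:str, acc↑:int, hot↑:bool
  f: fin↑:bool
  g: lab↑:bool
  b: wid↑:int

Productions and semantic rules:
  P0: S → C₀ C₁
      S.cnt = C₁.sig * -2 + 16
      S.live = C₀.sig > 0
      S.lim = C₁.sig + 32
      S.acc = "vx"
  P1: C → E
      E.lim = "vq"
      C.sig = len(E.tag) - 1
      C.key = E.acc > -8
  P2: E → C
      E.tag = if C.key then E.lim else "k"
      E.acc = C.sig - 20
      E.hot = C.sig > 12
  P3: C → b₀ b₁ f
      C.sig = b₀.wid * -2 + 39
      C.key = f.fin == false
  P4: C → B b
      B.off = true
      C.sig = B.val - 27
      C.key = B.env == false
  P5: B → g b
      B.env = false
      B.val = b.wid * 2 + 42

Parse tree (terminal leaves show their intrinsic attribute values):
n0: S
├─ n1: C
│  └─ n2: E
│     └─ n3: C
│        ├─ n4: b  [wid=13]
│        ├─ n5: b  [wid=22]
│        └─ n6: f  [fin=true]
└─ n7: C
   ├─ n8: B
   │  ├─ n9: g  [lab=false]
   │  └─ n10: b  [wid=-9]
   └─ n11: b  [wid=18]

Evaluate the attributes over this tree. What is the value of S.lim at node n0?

1. n2.lim = "vq"  ["vq"]
2. n4.wid = 13  [terminal]
3. n5.wid = 22  [terminal]
4. n6.fin = true  [terminal]
5. n3.sig = 13  [b₀.wid * -2 + 39]
6. n3.key = false  [f.fin == false]
7. n2.tag = "k"  [if C.key then E.lim else "k"]
8. n2.acc = -7  [C.sig - 20]
9. n2.hot = true  [C.sig > 12]
10. n1.sig = 0  [len(E.tag) - 1]
11. n1.key = true  [E.acc > -8]
12. n8.off = true  [true]
13. n9.lab = false  [terminal]
14. n10.wid = -9  [terminal]
15. n8.env = false  [false]
16. n8.val = 24  [b.wid * 2 + 42]
17. n11.wid = 18  [terminal]
18. n7.sig = -3  [B.val - 27]
19. n7.key = true  [B.env == false]
20. n0.cnt = 22  [C₁.sig * -2 + 16]
21. n0.live = false  [C₀.sig > 0]
22. n0.lim = 29  [C₁.sig + 32]
23. n0.acc = "vx"  ["vx"]

29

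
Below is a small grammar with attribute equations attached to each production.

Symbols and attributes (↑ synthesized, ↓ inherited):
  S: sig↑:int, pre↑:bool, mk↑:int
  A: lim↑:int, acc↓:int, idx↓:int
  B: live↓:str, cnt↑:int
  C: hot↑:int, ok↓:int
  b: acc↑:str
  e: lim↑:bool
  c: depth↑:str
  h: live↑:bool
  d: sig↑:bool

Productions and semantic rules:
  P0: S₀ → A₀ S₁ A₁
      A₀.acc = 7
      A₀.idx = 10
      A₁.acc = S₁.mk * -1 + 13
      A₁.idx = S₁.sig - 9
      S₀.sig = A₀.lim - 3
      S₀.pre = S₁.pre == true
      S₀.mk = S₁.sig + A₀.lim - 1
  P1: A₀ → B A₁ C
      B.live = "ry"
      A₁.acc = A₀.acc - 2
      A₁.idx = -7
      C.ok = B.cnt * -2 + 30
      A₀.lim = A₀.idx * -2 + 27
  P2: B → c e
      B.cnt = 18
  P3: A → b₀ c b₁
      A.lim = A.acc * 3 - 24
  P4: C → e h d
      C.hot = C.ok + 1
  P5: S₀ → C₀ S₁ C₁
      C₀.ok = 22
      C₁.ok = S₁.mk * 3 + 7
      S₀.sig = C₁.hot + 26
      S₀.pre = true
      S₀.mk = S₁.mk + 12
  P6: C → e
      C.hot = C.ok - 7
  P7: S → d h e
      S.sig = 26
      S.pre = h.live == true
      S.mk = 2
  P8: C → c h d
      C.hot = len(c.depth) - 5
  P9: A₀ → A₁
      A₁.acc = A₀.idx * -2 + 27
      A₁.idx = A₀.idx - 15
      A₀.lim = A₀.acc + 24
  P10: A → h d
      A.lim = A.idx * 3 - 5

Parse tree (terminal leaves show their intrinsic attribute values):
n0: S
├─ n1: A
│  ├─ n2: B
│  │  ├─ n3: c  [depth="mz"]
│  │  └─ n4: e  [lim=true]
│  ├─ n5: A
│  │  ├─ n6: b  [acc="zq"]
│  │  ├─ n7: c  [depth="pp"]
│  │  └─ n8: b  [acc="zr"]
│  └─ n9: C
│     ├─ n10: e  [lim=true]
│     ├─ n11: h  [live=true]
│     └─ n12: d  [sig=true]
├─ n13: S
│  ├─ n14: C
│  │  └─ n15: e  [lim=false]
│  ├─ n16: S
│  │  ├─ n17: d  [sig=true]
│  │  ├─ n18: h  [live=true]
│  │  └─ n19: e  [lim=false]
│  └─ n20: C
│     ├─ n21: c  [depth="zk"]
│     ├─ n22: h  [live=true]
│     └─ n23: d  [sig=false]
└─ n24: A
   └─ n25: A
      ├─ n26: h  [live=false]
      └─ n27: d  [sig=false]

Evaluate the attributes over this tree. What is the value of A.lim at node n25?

1. n1.acc = 7  [7]
2. n1.idx = 10  [10]
3. n2.live = "ry"  ["ry"]
4. n3.depth = "mz"  [terminal]
5. n4.lim = true  [terminal]
6. n2.cnt = 18  [18]
7. n5.acc = 5  [A₀.acc - 2]
8. n5.idx = -7  [-7]
9. n6.acc = "zq"  [terminal]
10. n7.depth = "pp"  [terminal]
11. n8.acc = "zr"  [terminal]
12. n5.lim = -9  [A.acc * 3 - 24]
13. n9.ok = -6  [B.cnt * -2 + 30]
14. n10.lim = true  [terminal]
15. n11.live = true  [terminal]
16. n12.sig = true  [terminal]
17. n9.hot = -5  [C.ok + 1]
18. n1.lim = 7  [A₀.idx * -2 + 27]
19. n14.ok = 22  [22]
20. n15.lim = false  [terminal]
21. n14.hot = 15  [C.ok - 7]
22. n17.sig = true  [terminal]
23. n18.live = true  [terminal]
24. n19.lim = false  [terminal]
25. n16.sig = 26  [26]
26. n16.pre = true  [h.live == true]
27. n16.mk = 2  [2]
28. n20.ok = 13  [S₁.mk * 3 + 7]
29. n21.depth = "zk"  [terminal]
30. n22.live = true  [terminal]
31. n23.sig = false  [terminal]
32. n20.hot = -3  [len(c.depth) - 5]
33. n13.sig = 23  [C₁.hot + 26]
34. n13.pre = true  [true]
35. n13.mk = 14  [S₁.mk + 12]
36. n24.acc = -1  [S₁.mk * -1 + 13]
37. n24.idx = 14  [S₁.sig - 9]
38. n25.acc = -1  [A₀.idx * -2 + 27]
39. n25.idx = -1  [A₀.idx - 15]
40. n26.live = false  [terminal]
41. n27.sig = false  [terminal]
42. n25.lim = -8  [A.idx * 3 - 5]
43. n24.lim = 23  [A₀.acc + 24]
44. n0.sig = 4  [A₀.lim - 3]
45. n0.pre = true  [S₁.pre == true]
46. n0.mk = 29  [S₁.sig + A₀.lim - 1]

-8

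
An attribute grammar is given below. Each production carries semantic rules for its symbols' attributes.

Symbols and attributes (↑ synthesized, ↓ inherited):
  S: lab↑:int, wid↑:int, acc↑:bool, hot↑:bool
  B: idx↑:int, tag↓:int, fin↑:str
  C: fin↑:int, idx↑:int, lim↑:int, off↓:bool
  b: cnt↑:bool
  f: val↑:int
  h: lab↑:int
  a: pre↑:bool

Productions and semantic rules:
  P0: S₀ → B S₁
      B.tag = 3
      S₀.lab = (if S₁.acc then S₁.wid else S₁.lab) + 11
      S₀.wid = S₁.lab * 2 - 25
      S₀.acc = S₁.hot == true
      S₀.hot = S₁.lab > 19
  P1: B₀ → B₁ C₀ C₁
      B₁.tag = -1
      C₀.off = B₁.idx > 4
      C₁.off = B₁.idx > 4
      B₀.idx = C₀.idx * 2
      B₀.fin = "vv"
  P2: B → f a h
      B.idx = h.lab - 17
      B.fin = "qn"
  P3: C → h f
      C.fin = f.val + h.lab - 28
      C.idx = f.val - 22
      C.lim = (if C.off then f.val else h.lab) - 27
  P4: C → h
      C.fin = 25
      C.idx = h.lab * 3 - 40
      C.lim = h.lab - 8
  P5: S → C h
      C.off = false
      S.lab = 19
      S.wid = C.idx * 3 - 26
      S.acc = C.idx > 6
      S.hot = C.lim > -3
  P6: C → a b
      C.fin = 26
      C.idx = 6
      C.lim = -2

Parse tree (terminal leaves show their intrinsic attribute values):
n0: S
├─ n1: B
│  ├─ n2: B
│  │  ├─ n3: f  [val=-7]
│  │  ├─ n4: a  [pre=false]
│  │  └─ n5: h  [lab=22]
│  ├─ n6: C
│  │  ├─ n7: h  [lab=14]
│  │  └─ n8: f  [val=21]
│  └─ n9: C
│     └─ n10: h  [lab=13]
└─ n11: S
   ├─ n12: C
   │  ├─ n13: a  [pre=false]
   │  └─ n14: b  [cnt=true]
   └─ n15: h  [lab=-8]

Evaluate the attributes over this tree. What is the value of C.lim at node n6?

-6

1. n1.tag = 3  [3]
2. n2.tag = -1  [-1]
3. n3.val = -7  [terminal]
4. n4.pre = false  [terminal]
5. n5.lab = 22  [terminal]
6. n2.idx = 5  [h.lab - 17]
7. n2.fin = "qn"  ["qn"]
8. n6.off = true  [B₁.idx > 4]
9. n7.lab = 14  [terminal]
10. n8.val = 21  [terminal]
11. n6.fin = 7  [f.val + h.lab - 28]
12. n6.idx = -1  [f.val - 22]
13. n6.lim = -6  [(if C.off then f.val else h.lab) - 27]
14. n9.off = true  [B₁.idx > 4]
15. n10.lab = 13  [terminal]
16. n9.fin = 25  [25]
17. n9.idx = -1  [h.lab * 3 - 40]
18. n9.lim = 5  [h.lab - 8]
19. n1.idx = -2  [C₀.idx * 2]
20. n1.fin = "vv"  ["vv"]
21. n12.off = false  [false]
22. n13.pre = false  [terminal]
23. n14.cnt = true  [terminal]
24. n12.fin = 26  [26]
25. n12.idx = 6  [6]
26. n12.lim = -2  [-2]
27. n15.lab = -8  [terminal]
28. n11.lab = 19  [19]
29. n11.wid = -8  [C.idx * 3 - 26]
30. n11.acc = false  [C.idx > 6]
31. n11.hot = true  [C.lim > -3]
32. n0.lab = 30  [(if S₁.acc then S₁.wid else S₁.lab) + 11]
33. n0.wid = 13  [S₁.lab * 2 - 25]
34. n0.acc = true  [S₁.hot == true]
35. n0.hot = false  [S₁.lab > 19]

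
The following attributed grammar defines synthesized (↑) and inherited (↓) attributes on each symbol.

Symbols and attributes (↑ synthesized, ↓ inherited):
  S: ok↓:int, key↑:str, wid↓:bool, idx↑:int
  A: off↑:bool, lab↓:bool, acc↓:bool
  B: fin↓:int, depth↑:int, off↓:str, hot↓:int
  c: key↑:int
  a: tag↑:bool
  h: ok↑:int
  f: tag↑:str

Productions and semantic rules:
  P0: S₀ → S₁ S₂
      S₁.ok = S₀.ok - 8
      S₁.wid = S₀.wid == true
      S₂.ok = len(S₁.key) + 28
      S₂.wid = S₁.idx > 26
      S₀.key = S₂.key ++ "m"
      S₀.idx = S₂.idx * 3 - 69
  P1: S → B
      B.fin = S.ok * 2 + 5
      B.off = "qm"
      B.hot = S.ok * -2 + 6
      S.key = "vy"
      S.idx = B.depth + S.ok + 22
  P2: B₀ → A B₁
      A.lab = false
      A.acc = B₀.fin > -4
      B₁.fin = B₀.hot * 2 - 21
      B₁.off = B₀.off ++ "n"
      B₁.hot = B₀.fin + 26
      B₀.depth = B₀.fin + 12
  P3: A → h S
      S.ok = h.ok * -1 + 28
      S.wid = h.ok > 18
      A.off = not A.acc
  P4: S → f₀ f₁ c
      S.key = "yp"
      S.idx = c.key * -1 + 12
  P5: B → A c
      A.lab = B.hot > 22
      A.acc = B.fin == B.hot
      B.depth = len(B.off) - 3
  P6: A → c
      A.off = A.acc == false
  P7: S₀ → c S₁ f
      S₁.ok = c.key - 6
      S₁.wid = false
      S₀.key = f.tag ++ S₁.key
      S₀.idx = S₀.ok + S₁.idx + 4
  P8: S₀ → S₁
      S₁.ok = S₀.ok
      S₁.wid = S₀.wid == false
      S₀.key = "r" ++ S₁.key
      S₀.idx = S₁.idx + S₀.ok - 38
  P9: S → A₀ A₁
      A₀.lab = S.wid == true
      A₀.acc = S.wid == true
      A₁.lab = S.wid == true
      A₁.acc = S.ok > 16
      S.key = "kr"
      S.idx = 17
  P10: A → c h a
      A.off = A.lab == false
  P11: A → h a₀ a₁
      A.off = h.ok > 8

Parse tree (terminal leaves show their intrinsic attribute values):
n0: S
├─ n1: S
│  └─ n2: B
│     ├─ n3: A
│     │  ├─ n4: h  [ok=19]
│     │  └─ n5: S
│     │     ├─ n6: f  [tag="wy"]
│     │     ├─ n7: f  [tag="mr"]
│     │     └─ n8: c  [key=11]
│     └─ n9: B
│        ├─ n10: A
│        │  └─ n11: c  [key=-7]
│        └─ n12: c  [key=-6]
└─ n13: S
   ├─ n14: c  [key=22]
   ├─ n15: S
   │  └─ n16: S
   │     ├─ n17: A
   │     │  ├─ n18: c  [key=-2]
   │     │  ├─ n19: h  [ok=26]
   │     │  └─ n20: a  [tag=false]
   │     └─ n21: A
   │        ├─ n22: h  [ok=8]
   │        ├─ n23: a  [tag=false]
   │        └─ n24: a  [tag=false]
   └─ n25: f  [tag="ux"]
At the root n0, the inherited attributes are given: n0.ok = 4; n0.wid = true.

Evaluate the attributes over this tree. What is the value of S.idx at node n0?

18

1. n0.ok = 4  [given at root]
2. n0.wid = true  [given at root]
3. n1.ok = -4  [S₀.ok - 8]
4. n1.wid = true  [S₀.wid == true]
5. n2.fin = -3  [S.ok * 2 + 5]
6. n2.off = "qm"  ["qm"]
7. n2.hot = 14  [S.ok * -2 + 6]
8. n3.lab = false  [false]
9. n3.acc = true  [B₀.fin > -4]
10. n4.ok = 19  [terminal]
11. n5.ok = 9  [h.ok * -1 + 28]
12. n5.wid = true  [h.ok > 18]
13. n6.tag = "wy"  [terminal]
14. n7.tag = "mr"  [terminal]
15. n8.key = 11  [terminal]
16. n5.key = "yp"  ["yp"]
17. n5.idx = 1  [c.key * -1 + 12]
18. n3.off = false  [not A.acc]
19. n9.fin = 7  [B₀.hot * 2 - 21]
20. n9.off = "qmn"  [B₀.off ++ "n"]
21. n9.hot = 23  [B₀.fin + 26]
22. n10.lab = true  [B.hot > 22]
23. n10.acc = false  [B.fin == B.hot]
24. n11.key = -7  [terminal]
25. n10.off = true  [A.acc == false]
26. n12.key = -6  [terminal]
27. n9.depth = 0  [len(B.off) - 3]
28. n2.depth = 9  [B₀.fin + 12]
29. n1.key = "vy"  ["vy"]
30. n1.idx = 27  [B.depth + S.ok + 22]
31. n13.ok = 30  [len(S₁.key) + 28]
32. n13.wid = true  [S₁.idx > 26]
33. n14.key = 22  [terminal]
34. n15.ok = 16  [c.key - 6]
35. n15.wid = false  [false]
36. n16.ok = 16  [S₀.ok]
37. n16.wid = true  [S₀.wid == false]
38. n17.lab = true  [S.wid == true]
39. n17.acc = true  [S.wid == true]
40. n18.key = -2  [terminal]
41. n19.ok = 26  [terminal]
42. n20.tag = false  [terminal]
43. n17.off = false  [A.lab == false]
44. n21.lab = true  [S.wid == true]
45. n21.acc = false  [S.ok > 16]
46. n22.ok = 8  [terminal]
47. n23.tag = false  [terminal]
48. n24.tag = false  [terminal]
49. n21.off = false  [h.ok > 8]
50. n16.key = "kr"  ["kr"]
51. n16.idx = 17  [17]
52. n15.key = "rkr"  ["r" ++ S₁.key]
53. n15.idx = -5  [S₁.idx + S₀.ok - 38]
54. n25.tag = "ux"  [terminal]
55. n13.key = "uxrkr"  [f.tag ++ S₁.key]
56. n13.idx = 29  [S₀.ok + S₁.idx + 4]
57. n0.key = "uxrkrm"  [S₂.key ++ "m"]
58. n0.idx = 18  [S₂.idx * 3 - 69]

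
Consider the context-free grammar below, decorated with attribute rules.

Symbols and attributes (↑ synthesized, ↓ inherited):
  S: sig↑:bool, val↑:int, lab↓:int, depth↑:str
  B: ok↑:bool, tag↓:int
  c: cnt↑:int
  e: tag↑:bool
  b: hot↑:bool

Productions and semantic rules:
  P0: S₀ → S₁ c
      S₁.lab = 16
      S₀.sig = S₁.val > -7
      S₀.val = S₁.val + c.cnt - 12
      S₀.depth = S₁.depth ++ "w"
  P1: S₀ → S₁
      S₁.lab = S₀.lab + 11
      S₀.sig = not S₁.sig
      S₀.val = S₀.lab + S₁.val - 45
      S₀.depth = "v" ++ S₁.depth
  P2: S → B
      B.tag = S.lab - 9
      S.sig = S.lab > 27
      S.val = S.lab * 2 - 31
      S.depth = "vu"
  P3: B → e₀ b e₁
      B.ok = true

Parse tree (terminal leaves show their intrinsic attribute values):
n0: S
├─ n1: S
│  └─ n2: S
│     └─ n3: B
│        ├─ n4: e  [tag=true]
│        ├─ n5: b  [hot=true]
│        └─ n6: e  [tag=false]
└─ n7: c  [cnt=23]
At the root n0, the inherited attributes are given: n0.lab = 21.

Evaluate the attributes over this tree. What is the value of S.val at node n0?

5

1. n0.lab = 21  [given at root]
2. n1.lab = 16  [16]
3. n2.lab = 27  [S₀.lab + 11]
4. n3.tag = 18  [S.lab - 9]
5. n4.tag = true  [terminal]
6. n5.hot = true  [terminal]
7. n6.tag = false  [terminal]
8. n3.ok = true  [true]
9. n2.sig = false  [S.lab > 27]
10. n2.val = 23  [S.lab * 2 - 31]
11. n2.depth = "vu"  ["vu"]
12. n1.sig = true  [not S₁.sig]
13. n1.val = -6  [S₀.lab + S₁.val - 45]
14. n1.depth = "vvu"  ["v" ++ S₁.depth]
15. n7.cnt = 23  [terminal]
16. n0.sig = true  [S₁.val > -7]
17. n0.val = 5  [S₁.val + c.cnt - 12]
18. n0.depth = "vvuw"  [S₁.depth ++ "w"]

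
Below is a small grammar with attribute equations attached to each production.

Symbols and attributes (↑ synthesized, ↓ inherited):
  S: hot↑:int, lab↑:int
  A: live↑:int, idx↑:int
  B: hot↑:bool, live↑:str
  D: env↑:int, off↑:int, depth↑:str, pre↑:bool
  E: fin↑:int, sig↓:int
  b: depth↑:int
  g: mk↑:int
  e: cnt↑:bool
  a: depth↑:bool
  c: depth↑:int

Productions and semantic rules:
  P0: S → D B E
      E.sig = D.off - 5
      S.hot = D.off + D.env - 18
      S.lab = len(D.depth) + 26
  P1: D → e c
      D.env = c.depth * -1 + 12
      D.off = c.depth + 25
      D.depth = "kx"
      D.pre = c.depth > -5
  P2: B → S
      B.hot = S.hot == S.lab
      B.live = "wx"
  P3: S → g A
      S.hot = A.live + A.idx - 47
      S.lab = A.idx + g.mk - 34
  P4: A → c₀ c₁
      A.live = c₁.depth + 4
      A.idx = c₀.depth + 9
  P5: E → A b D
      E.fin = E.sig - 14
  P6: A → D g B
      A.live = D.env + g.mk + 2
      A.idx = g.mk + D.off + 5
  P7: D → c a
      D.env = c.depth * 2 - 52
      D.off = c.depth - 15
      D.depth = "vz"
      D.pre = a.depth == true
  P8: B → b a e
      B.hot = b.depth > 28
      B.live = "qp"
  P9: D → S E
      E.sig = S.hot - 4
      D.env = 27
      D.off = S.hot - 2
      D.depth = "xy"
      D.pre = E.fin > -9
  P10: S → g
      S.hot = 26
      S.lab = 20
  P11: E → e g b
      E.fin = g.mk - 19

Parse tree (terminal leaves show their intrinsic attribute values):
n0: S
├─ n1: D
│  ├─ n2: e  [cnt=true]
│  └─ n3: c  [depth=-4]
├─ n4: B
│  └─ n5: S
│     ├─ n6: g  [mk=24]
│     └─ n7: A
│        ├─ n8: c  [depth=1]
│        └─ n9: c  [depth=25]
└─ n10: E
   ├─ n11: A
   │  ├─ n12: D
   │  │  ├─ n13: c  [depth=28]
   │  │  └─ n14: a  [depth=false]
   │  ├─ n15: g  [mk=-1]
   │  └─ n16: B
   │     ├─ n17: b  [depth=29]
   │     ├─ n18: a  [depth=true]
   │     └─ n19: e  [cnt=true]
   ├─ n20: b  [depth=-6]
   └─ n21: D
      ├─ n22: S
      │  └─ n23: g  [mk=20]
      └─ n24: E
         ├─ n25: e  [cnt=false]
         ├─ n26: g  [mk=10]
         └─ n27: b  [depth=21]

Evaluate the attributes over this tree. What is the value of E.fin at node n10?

1. n2.cnt = true  [terminal]
2. n3.depth = -4  [terminal]
3. n1.env = 16  [c.depth * -1 + 12]
4. n1.off = 21  [c.depth + 25]
5. n1.depth = "kx"  ["kx"]
6. n1.pre = true  [c.depth > -5]
7. n6.mk = 24  [terminal]
8. n8.depth = 1  [terminal]
9. n9.depth = 25  [terminal]
10. n7.live = 29  [c₁.depth + 4]
11. n7.idx = 10  [c₀.depth + 9]
12. n5.hot = -8  [A.live + A.idx - 47]
13. n5.lab = 0  [A.idx + g.mk - 34]
14. n4.hot = false  [S.hot == S.lab]
15. n4.live = "wx"  ["wx"]
16. n10.sig = 16  [D.off - 5]
17. n13.depth = 28  [terminal]
18. n14.depth = false  [terminal]
19. n12.env = 4  [c.depth * 2 - 52]
20. n12.off = 13  [c.depth - 15]
21. n12.depth = "vz"  ["vz"]
22. n12.pre = false  [a.depth == true]
23. n15.mk = -1  [terminal]
24. n17.depth = 29  [terminal]
25. n18.depth = true  [terminal]
26. n19.cnt = true  [terminal]
27. n16.hot = true  [b.depth > 28]
28. n16.live = "qp"  ["qp"]
29. n11.live = 5  [D.env + g.mk + 2]
30. n11.idx = 17  [g.mk + D.off + 5]
31. n20.depth = -6  [terminal]
32. n23.mk = 20  [terminal]
33. n22.hot = 26  [26]
34. n22.lab = 20  [20]
35. n24.sig = 22  [S.hot - 4]
36. n25.cnt = false  [terminal]
37. n26.mk = 10  [terminal]
38. n27.depth = 21  [terminal]
39. n24.fin = -9  [g.mk - 19]
40. n21.env = 27  [27]
41. n21.off = 24  [S.hot - 2]
42. n21.depth = "xy"  ["xy"]
43. n21.pre = false  [E.fin > -9]
44. n10.fin = 2  [E.sig - 14]
45. n0.hot = 19  [D.off + D.env - 18]
46. n0.lab = 28  [len(D.depth) + 26]

2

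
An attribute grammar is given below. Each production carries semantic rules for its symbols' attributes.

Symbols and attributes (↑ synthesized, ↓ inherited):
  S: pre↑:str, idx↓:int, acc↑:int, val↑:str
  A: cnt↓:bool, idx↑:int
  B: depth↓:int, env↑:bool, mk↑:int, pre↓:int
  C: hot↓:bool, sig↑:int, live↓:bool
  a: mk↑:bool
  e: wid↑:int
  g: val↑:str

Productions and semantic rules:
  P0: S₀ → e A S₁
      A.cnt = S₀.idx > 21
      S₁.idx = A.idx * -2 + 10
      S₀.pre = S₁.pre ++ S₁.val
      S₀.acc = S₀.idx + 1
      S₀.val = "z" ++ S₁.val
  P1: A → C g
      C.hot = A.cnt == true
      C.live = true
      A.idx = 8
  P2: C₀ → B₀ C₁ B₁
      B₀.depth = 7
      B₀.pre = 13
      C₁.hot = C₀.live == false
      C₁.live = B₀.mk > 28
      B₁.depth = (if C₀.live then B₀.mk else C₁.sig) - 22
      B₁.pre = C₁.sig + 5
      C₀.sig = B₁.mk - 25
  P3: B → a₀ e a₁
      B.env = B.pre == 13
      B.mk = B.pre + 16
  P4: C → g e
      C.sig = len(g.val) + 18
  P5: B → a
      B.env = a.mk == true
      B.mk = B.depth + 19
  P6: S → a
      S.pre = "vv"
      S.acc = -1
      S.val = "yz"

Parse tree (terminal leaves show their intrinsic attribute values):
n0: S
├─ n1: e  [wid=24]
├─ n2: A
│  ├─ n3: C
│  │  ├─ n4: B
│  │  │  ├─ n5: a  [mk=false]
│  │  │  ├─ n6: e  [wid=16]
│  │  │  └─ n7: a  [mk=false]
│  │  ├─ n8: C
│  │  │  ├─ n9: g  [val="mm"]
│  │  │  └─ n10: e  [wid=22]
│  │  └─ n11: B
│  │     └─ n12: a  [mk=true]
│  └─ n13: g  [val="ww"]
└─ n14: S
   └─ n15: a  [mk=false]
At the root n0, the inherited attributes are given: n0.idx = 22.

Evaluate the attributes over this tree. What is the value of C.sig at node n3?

1. n0.idx = 22  [given at root]
2. n1.wid = 24  [terminal]
3. n2.cnt = true  [S₀.idx > 21]
4. n3.hot = true  [A.cnt == true]
5. n3.live = true  [true]
6. n4.depth = 7  [7]
7. n4.pre = 13  [13]
8. n5.mk = false  [terminal]
9. n6.wid = 16  [terminal]
10. n7.mk = false  [terminal]
11. n4.env = true  [B.pre == 13]
12. n4.mk = 29  [B.pre + 16]
13. n8.hot = false  [C₀.live == false]
14. n8.live = true  [B₀.mk > 28]
15. n9.val = "mm"  [terminal]
16. n10.wid = 22  [terminal]
17. n8.sig = 20  [len(g.val) + 18]
18. n11.depth = 7  [(if C₀.live then B₀.mk else C₁.sig) - 22]
19. n11.pre = 25  [C₁.sig + 5]
20. n12.mk = true  [terminal]
21. n11.env = true  [a.mk == true]
22. n11.mk = 26  [B.depth + 19]
23. n3.sig = 1  [B₁.mk - 25]
24. n13.val = "ww"  [terminal]
25. n2.idx = 8  [8]
26. n14.idx = -6  [A.idx * -2 + 10]
27. n15.mk = false  [terminal]
28. n14.pre = "vv"  ["vv"]
29. n14.acc = -1  [-1]
30. n14.val = "yz"  ["yz"]
31. n0.pre = "vvyz"  [S₁.pre ++ S₁.val]
32. n0.acc = 23  [S₀.idx + 1]
33. n0.val = "zyz"  ["z" ++ S₁.val]

1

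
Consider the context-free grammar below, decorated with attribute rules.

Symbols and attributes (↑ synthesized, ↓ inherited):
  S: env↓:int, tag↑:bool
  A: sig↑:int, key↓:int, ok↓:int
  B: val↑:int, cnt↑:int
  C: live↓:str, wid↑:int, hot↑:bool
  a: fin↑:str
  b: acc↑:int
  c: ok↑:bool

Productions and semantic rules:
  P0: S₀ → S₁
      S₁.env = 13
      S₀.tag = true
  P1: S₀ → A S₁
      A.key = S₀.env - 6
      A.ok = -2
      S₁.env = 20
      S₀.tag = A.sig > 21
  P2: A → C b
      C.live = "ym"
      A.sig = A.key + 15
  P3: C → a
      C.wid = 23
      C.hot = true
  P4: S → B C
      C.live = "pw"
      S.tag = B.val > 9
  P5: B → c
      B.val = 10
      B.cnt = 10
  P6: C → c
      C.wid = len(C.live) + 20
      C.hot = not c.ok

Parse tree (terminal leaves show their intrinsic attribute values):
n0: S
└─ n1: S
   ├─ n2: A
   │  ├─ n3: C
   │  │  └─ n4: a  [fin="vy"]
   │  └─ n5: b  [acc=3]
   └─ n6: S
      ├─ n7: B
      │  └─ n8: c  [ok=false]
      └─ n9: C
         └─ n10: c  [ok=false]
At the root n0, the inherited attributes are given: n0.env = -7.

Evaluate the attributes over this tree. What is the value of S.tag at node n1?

true

1. n0.env = -7  [given at root]
2. n1.env = 13  [13]
3. n2.key = 7  [S₀.env - 6]
4. n2.ok = -2  [-2]
5. n3.live = "ym"  ["ym"]
6. n4.fin = "vy"  [terminal]
7. n3.wid = 23  [23]
8. n3.hot = true  [true]
9. n5.acc = 3  [terminal]
10. n2.sig = 22  [A.key + 15]
11. n6.env = 20  [20]
12. n8.ok = false  [terminal]
13. n7.val = 10  [10]
14. n7.cnt = 10  [10]
15. n9.live = "pw"  ["pw"]
16. n10.ok = false  [terminal]
17. n9.wid = 22  [len(C.live) + 20]
18. n9.hot = true  [not c.ok]
19. n6.tag = true  [B.val > 9]
20. n1.tag = true  [A.sig > 21]
21. n0.tag = true  [true]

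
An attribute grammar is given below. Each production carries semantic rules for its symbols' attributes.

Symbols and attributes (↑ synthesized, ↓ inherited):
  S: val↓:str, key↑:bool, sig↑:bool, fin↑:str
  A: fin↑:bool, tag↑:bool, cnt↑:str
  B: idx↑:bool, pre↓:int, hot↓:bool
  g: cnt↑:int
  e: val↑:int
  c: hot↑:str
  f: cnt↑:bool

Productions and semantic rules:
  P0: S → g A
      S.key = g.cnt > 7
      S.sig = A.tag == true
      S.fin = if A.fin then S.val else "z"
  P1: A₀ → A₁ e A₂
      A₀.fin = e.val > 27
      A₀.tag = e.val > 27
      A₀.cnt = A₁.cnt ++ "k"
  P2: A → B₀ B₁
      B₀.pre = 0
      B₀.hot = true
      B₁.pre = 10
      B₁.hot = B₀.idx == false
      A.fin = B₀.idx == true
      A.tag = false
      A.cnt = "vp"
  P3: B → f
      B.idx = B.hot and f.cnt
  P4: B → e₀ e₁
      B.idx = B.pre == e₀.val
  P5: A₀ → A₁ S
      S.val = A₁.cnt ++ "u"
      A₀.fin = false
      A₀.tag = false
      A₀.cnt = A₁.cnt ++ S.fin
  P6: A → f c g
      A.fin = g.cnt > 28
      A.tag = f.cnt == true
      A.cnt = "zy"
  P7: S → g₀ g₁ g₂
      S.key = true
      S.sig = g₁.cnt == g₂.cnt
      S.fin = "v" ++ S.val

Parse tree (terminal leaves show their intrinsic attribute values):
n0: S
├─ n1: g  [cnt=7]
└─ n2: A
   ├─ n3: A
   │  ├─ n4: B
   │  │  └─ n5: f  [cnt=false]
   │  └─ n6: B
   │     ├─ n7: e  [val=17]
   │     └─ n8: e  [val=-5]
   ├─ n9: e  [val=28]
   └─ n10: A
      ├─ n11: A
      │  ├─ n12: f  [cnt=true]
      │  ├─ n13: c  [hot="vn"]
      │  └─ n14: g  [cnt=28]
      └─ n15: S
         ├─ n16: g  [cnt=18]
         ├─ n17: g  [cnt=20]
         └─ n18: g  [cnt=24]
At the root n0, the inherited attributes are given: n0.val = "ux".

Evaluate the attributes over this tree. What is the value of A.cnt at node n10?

1. n0.val = "ux"  [given at root]
2. n1.cnt = 7  [terminal]
3. n4.pre = 0  [0]
4. n4.hot = true  [true]
5. n5.cnt = false  [terminal]
6. n4.idx = false  [B.hot and f.cnt]
7. n6.pre = 10  [10]
8. n6.hot = true  [B₀.idx == false]
9. n7.val = 17  [terminal]
10. n8.val = -5  [terminal]
11. n6.idx = false  [B.pre == e₀.val]
12. n3.fin = false  [B₀.idx == true]
13. n3.tag = false  [false]
14. n3.cnt = "vp"  ["vp"]
15. n9.val = 28  [terminal]
16. n12.cnt = true  [terminal]
17. n13.hot = "vn"  [terminal]
18. n14.cnt = 28  [terminal]
19. n11.fin = false  [g.cnt > 28]
20. n11.tag = true  [f.cnt == true]
21. n11.cnt = "zy"  ["zy"]
22. n15.val = "zyu"  [A₁.cnt ++ "u"]
23. n16.cnt = 18  [terminal]
24. n17.cnt = 20  [terminal]
25. n18.cnt = 24  [terminal]
26. n15.key = true  [true]
27. n15.sig = false  [g₁.cnt == g₂.cnt]
28. n15.fin = "vzyu"  ["v" ++ S.val]
29. n10.fin = false  [false]
30. n10.tag = false  [false]
31. n10.cnt = "zyvzyu"  [A₁.cnt ++ S.fin]
32. n2.fin = true  [e.val > 27]
33. n2.tag = true  [e.val > 27]
34. n2.cnt = "vpk"  [A₁.cnt ++ "k"]
35. n0.key = false  [g.cnt > 7]
36. n0.sig = true  [A.tag == true]
37. n0.fin = "ux"  [if A.fin then S.val else "z"]

"zyvzyu"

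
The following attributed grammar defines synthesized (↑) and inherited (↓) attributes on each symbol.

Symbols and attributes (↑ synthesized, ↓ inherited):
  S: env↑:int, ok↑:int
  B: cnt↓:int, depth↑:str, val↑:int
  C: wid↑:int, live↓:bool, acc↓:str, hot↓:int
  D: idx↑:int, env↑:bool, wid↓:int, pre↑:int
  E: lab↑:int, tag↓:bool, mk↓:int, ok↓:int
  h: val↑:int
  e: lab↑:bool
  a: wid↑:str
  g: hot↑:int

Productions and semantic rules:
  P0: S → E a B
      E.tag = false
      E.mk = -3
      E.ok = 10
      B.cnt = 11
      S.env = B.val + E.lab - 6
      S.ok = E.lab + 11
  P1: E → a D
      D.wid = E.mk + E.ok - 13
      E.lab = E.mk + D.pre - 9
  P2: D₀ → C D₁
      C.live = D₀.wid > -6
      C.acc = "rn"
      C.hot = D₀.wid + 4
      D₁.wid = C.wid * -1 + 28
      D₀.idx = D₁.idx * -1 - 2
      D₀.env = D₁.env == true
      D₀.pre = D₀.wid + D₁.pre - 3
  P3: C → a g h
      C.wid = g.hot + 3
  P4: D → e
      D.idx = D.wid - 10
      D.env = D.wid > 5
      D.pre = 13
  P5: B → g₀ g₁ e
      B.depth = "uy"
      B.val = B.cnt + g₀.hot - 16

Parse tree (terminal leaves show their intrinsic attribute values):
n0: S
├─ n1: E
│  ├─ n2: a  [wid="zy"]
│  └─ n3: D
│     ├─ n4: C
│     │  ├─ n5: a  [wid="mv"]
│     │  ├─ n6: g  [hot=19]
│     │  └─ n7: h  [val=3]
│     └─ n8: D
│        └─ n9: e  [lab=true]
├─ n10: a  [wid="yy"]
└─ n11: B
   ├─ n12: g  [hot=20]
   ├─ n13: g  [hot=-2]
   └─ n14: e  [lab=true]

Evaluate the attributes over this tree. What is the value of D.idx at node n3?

2

1. n1.tag = false  [false]
2. n1.mk = -3  [-3]
3. n1.ok = 10  [10]
4. n2.wid = "zy"  [terminal]
5. n3.wid = -6  [E.mk + E.ok - 13]
6. n4.live = false  [D₀.wid > -6]
7. n4.acc = "rn"  ["rn"]
8. n4.hot = -2  [D₀.wid + 4]
9. n5.wid = "mv"  [terminal]
10. n6.hot = 19  [terminal]
11. n7.val = 3  [terminal]
12. n4.wid = 22  [g.hot + 3]
13. n8.wid = 6  [C.wid * -1 + 28]
14. n9.lab = true  [terminal]
15. n8.idx = -4  [D.wid - 10]
16. n8.env = true  [D.wid > 5]
17. n8.pre = 13  [13]
18. n3.idx = 2  [D₁.idx * -1 - 2]
19. n3.env = true  [D₁.env == true]
20. n3.pre = 4  [D₀.wid + D₁.pre - 3]
21. n1.lab = -8  [E.mk + D.pre - 9]
22. n10.wid = "yy"  [terminal]
23. n11.cnt = 11  [11]
24. n12.hot = 20  [terminal]
25. n13.hot = -2  [terminal]
26. n14.lab = true  [terminal]
27. n11.depth = "uy"  ["uy"]
28. n11.val = 15  [B.cnt + g₀.hot - 16]
29. n0.env = 1  [B.val + E.lab - 6]
30. n0.ok = 3  [E.lab + 11]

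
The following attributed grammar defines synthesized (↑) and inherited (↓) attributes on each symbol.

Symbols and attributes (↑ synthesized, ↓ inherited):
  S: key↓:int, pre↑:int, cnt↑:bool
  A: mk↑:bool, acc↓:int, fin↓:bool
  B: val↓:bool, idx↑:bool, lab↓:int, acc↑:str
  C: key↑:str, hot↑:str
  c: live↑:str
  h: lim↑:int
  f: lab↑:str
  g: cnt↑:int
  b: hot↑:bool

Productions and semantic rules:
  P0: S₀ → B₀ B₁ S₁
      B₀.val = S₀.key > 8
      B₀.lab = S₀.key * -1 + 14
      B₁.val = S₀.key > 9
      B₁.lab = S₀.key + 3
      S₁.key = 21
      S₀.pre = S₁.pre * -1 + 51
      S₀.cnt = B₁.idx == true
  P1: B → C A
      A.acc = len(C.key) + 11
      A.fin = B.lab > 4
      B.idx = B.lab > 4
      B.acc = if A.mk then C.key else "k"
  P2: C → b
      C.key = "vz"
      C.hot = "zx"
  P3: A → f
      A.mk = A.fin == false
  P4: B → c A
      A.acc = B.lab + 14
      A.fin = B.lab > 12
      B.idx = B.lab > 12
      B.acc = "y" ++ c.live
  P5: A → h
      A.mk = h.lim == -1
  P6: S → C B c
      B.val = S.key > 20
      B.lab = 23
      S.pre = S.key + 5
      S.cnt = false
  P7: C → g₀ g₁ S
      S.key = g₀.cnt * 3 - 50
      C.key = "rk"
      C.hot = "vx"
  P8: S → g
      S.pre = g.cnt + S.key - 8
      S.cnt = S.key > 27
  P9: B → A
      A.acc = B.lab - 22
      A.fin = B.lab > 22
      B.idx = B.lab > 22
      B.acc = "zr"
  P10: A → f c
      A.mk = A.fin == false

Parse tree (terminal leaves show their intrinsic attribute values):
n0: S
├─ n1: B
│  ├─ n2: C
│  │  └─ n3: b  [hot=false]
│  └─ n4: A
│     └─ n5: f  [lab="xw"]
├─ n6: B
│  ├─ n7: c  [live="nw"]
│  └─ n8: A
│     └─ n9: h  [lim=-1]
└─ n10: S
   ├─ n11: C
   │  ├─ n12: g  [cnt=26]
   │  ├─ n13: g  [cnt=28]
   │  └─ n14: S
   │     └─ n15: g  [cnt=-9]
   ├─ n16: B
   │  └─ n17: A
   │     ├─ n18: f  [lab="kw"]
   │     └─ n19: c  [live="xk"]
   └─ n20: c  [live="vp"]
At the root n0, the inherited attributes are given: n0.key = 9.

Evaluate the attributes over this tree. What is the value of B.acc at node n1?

"k"

1. n0.key = 9  [given at root]
2. n1.val = true  [S₀.key > 8]
3. n1.lab = 5  [S₀.key * -1 + 14]
4. n3.hot = false  [terminal]
5. n2.key = "vz"  ["vz"]
6. n2.hot = "zx"  ["zx"]
7. n4.acc = 13  [len(C.key) + 11]
8. n4.fin = true  [B.lab > 4]
9. n5.lab = "xw"  [terminal]
10. n4.mk = false  [A.fin == false]
11. n1.idx = true  [B.lab > 4]
12. n1.acc = "k"  [if A.mk then C.key else "k"]
13. n6.val = false  [S₀.key > 9]
14. n6.lab = 12  [S₀.key + 3]
15. n7.live = "nw"  [terminal]
16. n8.acc = 26  [B.lab + 14]
17. n8.fin = false  [B.lab > 12]
18. n9.lim = -1  [terminal]
19. n8.mk = true  [h.lim == -1]
20. n6.idx = false  [B.lab > 12]
21. n6.acc = "ynw"  ["y" ++ c.live]
22. n10.key = 21  [21]
23. n12.cnt = 26  [terminal]
24. n13.cnt = 28  [terminal]
25. n14.key = 28  [g₀.cnt * 3 - 50]
26. n15.cnt = -9  [terminal]
27. n14.pre = 11  [g.cnt + S.key - 8]
28. n14.cnt = true  [S.key > 27]
29. n11.key = "rk"  ["rk"]
30. n11.hot = "vx"  ["vx"]
31. n16.val = true  [S.key > 20]
32. n16.lab = 23  [23]
33. n17.acc = 1  [B.lab - 22]
34. n17.fin = true  [B.lab > 22]
35. n18.lab = "kw"  [terminal]
36. n19.live = "xk"  [terminal]
37. n17.mk = false  [A.fin == false]
38. n16.idx = true  [B.lab > 22]
39. n16.acc = "zr"  ["zr"]
40. n20.live = "vp"  [terminal]
41. n10.pre = 26  [S.key + 5]
42. n10.cnt = false  [false]
43. n0.pre = 25  [S₁.pre * -1 + 51]
44. n0.cnt = false  [B₁.idx == true]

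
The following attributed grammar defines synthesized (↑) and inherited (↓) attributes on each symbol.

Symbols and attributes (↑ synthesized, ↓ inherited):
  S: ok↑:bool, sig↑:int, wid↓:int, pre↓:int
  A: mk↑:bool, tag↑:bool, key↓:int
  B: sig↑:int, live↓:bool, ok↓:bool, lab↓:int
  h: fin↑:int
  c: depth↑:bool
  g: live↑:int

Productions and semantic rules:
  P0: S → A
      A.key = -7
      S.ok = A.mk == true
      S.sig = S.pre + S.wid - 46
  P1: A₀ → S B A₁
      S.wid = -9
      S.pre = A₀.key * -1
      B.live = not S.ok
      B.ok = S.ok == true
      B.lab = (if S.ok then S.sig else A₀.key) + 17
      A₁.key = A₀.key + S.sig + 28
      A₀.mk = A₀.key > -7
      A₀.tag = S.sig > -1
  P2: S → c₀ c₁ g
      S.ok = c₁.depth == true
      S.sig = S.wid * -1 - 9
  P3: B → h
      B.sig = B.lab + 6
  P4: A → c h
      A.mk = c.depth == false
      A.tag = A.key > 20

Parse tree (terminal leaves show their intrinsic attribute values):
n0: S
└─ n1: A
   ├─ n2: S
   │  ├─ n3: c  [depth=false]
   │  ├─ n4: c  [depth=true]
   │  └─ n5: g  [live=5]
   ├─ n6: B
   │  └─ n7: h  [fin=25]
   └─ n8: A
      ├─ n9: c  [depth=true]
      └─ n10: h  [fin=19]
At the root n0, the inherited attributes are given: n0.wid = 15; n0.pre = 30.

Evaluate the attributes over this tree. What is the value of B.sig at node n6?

23

1. n0.wid = 15  [given at root]
2. n0.pre = 30  [given at root]
3. n1.key = -7  [-7]
4. n2.wid = -9  [-9]
5. n2.pre = 7  [A₀.key * -1]
6. n3.depth = false  [terminal]
7. n4.depth = true  [terminal]
8. n5.live = 5  [terminal]
9. n2.ok = true  [c₁.depth == true]
10. n2.sig = 0  [S.wid * -1 - 9]
11. n6.live = false  [not S.ok]
12. n6.ok = true  [S.ok == true]
13. n6.lab = 17  [(if S.ok then S.sig else A₀.key) + 17]
14. n7.fin = 25  [terminal]
15. n6.sig = 23  [B.lab + 6]
16. n8.key = 21  [A₀.key + S.sig + 28]
17. n9.depth = true  [terminal]
18. n10.fin = 19  [terminal]
19. n8.mk = false  [c.depth == false]
20. n8.tag = true  [A.key > 20]
21. n1.mk = false  [A₀.key > -7]
22. n1.tag = true  [S.sig > -1]
23. n0.ok = false  [A.mk == true]
24. n0.sig = -1  [S.pre + S.wid - 46]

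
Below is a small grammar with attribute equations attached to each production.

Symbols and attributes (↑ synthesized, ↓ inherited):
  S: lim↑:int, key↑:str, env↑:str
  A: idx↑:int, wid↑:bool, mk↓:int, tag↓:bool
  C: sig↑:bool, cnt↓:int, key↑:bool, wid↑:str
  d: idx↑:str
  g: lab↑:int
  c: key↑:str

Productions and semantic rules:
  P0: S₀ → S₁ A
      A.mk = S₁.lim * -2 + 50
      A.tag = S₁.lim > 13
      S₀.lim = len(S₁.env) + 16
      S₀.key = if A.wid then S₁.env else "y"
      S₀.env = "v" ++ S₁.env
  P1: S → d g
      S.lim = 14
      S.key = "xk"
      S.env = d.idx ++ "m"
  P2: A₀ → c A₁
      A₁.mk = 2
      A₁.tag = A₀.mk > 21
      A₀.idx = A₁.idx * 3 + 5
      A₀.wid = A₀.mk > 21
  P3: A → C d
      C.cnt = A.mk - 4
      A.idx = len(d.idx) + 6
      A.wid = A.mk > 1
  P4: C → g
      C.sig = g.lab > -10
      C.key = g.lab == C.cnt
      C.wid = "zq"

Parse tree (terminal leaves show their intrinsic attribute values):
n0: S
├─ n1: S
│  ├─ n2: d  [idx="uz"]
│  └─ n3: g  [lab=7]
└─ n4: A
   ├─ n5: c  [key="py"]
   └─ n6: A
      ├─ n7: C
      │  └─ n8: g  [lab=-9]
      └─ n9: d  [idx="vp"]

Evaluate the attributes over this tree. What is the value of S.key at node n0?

"uzm"

1. n2.idx = "uz"  [terminal]
2. n3.lab = 7  [terminal]
3. n1.lim = 14  [14]
4. n1.key = "xk"  ["xk"]
5. n1.env = "uzm"  [d.idx ++ "m"]
6. n4.mk = 22  [S₁.lim * -2 + 50]
7. n4.tag = true  [S₁.lim > 13]
8. n5.key = "py"  [terminal]
9. n6.mk = 2  [2]
10. n6.tag = true  [A₀.mk > 21]
11. n7.cnt = -2  [A.mk - 4]
12. n8.lab = -9  [terminal]
13. n7.sig = true  [g.lab > -10]
14. n7.key = false  [g.lab == C.cnt]
15. n7.wid = "zq"  ["zq"]
16. n9.idx = "vp"  [terminal]
17. n6.idx = 8  [len(d.idx) + 6]
18. n6.wid = true  [A.mk > 1]
19. n4.idx = 29  [A₁.idx * 3 + 5]
20. n4.wid = true  [A₀.mk > 21]
21. n0.lim = 19  [len(S₁.env) + 16]
22. n0.key = "uzm"  [if A.wid then S₁.env else "y"]
23. n0.env = "vuzm"  ["v" ++ S₁.env]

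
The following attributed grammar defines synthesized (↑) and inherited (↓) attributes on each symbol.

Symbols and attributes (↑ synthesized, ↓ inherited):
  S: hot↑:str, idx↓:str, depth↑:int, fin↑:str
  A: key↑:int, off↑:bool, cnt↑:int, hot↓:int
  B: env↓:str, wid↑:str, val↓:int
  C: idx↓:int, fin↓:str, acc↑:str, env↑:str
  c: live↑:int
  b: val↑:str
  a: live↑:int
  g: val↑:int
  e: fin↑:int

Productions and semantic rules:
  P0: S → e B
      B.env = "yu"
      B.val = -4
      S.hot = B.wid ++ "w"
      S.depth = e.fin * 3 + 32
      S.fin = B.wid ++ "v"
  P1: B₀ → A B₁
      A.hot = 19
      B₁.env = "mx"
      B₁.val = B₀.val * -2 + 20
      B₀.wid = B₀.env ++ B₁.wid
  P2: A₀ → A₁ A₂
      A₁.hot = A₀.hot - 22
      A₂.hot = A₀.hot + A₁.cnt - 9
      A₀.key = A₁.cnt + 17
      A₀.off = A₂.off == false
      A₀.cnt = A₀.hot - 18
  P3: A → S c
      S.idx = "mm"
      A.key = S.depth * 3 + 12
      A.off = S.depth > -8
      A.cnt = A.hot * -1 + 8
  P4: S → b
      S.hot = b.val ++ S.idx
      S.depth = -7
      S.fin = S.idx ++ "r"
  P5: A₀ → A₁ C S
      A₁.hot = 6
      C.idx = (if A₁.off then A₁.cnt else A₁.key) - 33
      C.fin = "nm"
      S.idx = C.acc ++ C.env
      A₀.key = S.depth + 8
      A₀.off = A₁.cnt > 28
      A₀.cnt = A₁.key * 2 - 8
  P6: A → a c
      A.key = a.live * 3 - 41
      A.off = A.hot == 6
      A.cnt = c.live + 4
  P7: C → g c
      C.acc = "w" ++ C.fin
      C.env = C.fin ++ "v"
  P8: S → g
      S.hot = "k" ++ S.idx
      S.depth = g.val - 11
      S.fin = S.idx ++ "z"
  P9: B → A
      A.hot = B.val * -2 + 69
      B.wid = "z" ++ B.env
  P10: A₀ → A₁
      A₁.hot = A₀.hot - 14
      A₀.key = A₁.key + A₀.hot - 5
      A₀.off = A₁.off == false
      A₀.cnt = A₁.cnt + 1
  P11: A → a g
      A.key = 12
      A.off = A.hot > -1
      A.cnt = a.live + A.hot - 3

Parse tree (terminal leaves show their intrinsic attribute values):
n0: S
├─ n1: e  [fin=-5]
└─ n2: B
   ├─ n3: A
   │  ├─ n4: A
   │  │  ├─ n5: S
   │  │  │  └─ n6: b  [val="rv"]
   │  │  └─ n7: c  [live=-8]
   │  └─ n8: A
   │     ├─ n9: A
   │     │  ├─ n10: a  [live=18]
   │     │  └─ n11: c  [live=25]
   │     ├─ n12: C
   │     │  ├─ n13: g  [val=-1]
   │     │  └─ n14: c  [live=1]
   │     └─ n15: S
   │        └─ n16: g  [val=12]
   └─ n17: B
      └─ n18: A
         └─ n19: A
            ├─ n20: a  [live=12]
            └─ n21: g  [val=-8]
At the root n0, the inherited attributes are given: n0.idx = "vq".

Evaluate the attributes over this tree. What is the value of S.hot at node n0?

1. n0.idx = "vq"  [given at root]
2. n1.fin = -5  [terminal]
3. n2.env = "yu"  ["yu"]
4. n2.val = -4  [-4]
5. n3.hot = 19  [19]
6. n4.hot = -3  [A₀.hot - 22]
7. n5.idx = "mm"  ["mm"]
8. n6.val = "rv"  [terminal]
9. n5.hot = "rvmm"  [b.val ++ S.idx]
10. n5.depth = -7  [-7]
11. n5.fin = "mmr"  [S.idx ++ "r"]
12. n7.live = -8  [terminal]
13. n4.key = -9  [S.depth * 3 + 12]
14. n4.off = true  [S.depth > -8]
15. n4.cnt = 11  [A.hot * -1 + 8]
16. n8.hot = 21  [A₀.hot + A₁.cnt - 9]
17. n9.hot = 6  [6]
18. n10.live = 18  [terminal]
19. n11.live = 25  [terminal]
20. n9.key = 13  [a.live * 3 - 41]
21. n9.off = true  [A.hot == 6]
22. n9.cnt = 29  [c.live + 4]
23. n12.idx = -4  [(if A₁.off then A₁.cnt else A₁.key) - 33]
24. n12.fin = "nm"  ["nm"]
25. n13.val = -1  [terminal]
26. n14.live = 1  [terminal]
27. n12.acc = "wnm"  ["w" ++ C.fin]
28. n12.env = "nmv"  [C.fin ++ "v"]
29. n15.idx = "wnmnmv"  [C.acc ++ C.env]
30. n16.val = 12  [terminal]
31. n15.hot = "kwnmnmv"  ["k" ++ S.idx]
32. n15.depth = 1  [g.val - 11]
33. n15.fin = "wnmnmvz"  [S.idx ++ "z"]
34. n8.key = 9  [S.depth + 8]
35. n8.off = true  [A₁.cnt > 28]
36. n8.cnt = 18  [A₁.key * 2 - 8]
37. n3.key = 28  [A₁.cnt + 17]
38. n3.off = false  [A₂.off == false]
39. n3.cnt = 1  [A₀.hot - 18]
40. n17.env = "mx"  ["mx"]
41. n17.val = 28  [B₀.val * -2 + 20]
42. n18.hot = 13  [B.val * -2 + 69]
43. n19.hot = -1  [A₀.hot - 14]
44. n20.live = 12  [terminal]
45. n21.val = -8  [terminal]
46. n19.key = 12  [12]
47. n19.off = false  [A.hot > -1]
48. n19.cnt = 8  [a.live + A.hot - 3]
49. n18.key = 20  [A₁.key + A₀.hot - 5]
50. n18.off = true  [A₁.off == false]
51. n18.cnt = 9  [A₁.cnt + 1]
52. n17.wid = "zmx"  ["z" ++ B.env]
53. n2.wid = "yuzmx"  [B₀.env ++ B₁.wid]
54. n0.hot = "yuzmxw"  [B.wid ++ "w"]
55. n0.depth = 17  [e.fin * 3 + 32]
56. n0.fin = "yuzmxv"  [B.wid ++ "v"]

"yuzmxw"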